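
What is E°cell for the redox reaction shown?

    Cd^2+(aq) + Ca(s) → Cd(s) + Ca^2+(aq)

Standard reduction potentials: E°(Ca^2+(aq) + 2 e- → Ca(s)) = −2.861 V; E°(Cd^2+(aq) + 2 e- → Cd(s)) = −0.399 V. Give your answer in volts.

+2.462 V

In the reaction as written, Cd^2+(aq) is reduced (cathode) and Ca^2+(aq) is produced by oxidation at the anode.
E°cell = E°(cathode) − E°(anode) = −0.399 − (−2.861) = +2.462 V.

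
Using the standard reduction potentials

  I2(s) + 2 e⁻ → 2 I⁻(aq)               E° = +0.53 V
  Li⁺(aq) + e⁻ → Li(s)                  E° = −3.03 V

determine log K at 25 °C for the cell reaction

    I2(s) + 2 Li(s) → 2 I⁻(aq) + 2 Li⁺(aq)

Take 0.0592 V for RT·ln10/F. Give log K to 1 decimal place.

The I₂/I⁻ couple is reduced (cathode); E°cell = +0.53 − (−3.03) = +3.56 V with n = 2.
At equilibrium E = 0, so log K = nE°cell / 0.0592 = (2)(+3.56) / 0.0592 = 120.3.

log K = 120.3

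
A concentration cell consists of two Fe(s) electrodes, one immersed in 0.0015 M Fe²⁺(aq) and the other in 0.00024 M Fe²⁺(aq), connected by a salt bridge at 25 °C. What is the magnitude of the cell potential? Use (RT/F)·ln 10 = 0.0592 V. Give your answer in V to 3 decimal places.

For a concentration cell E°cell = 0, since both electrodes use the same couple.
The compartment with the higher Fe²⁺(aq) concentration (0.0015 M) acts as the cathode; ions are reduced there and produced at the dilute (0.00024 M) anode.
With n = 2, Ecell = −(0.0592/2)·log([dilute]/[conc]) = −(0.0592/2)·log(0.00024/0.0015) = +0.024 V.

0.024 V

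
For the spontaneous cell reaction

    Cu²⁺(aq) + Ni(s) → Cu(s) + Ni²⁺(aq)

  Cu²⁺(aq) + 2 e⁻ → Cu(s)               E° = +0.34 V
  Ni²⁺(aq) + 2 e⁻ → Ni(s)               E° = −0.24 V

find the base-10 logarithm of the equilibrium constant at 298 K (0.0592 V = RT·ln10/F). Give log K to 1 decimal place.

log K = 19.6

The Cu²⁺/Cu couple is reduced (cathode); E°cell = +0.34 − (−0.24) = +0.58 V with n = 2.
At equilibrium E = 0, so log K = nE°cell / 0.0592 = (2)(+0.58) / 0.0592 = 19.6.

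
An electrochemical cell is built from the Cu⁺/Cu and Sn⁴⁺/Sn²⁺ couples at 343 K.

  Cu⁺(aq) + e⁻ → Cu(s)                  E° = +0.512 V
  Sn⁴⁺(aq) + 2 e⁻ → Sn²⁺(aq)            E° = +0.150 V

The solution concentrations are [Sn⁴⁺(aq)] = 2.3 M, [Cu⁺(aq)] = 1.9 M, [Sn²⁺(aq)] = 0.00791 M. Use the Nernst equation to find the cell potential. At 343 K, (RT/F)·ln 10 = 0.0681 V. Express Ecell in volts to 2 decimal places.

+0.30 V

The Cu⁺/Cu couple has the more positive E°, so it is the cathode; Sn⁴⁺/Sn²⁺ is the anode.
E°cell = +0.512 − (+0.150) = +0.362 V, with n = 2 electrons transferred.
Balancing gives 2 Cu⁺(aq) + Sn²⁺(aq) → 2 Cu(s) + Sn⁴⁺(aq); hence Q = [Sn⁴⁺(aq)] / ([Cu⁺(aq)]^2·[Sn²⁺(aq)]) = 80.5 (log Q = 1.906).
Applying E = E° − (RT ln10/nF)·log Q gives +0.362 − (0.0681/2)(1.906) = +0.30 V.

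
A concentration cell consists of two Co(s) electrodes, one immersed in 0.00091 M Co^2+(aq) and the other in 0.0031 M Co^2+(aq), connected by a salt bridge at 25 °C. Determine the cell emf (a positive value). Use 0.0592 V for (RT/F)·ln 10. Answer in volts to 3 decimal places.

For a concentration cell E°cell = 0, since both electrodes use the same couple.
The compartment with the higher Co^2+(aq) concentration (0.0031 M) acts as the cathode; ions are reduced there and produced at the dilute (0.00091 M) anode.
With n = 2, Ecell = −(0.0592/2)·log([dilute]/[conc]) = −(0.0592/2)·log(0.00091/0.0031) = +0.016 V.

0.016 V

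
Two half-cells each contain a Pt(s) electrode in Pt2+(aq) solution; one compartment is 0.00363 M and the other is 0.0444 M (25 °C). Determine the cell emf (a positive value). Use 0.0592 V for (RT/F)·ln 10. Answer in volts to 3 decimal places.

0.032 V

For a concentration cell E°cell = 0, since both electrodes use the same couple.
The compartment with the higher Pt2+(aq) concentration (0.0444 M) acts as the cathode; ions are reduced there and produced at the dilute (0.00363 M) anode.
With n = 2, Ecell = −(0.0592/2)·log([dilute]/[conc]) = −(0.0592/2)·log(0.00363/0.0444) = +0.032 V.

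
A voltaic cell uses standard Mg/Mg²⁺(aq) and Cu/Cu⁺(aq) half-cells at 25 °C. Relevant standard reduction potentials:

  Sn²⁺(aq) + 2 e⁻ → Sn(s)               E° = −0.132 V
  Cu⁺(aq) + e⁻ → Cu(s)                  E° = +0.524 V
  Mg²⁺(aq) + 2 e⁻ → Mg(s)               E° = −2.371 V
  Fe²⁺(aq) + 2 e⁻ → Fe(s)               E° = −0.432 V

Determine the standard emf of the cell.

Of the two couples in this cell, the one with the more positive reduction potential is reduced at the cathode: here that is Cu⁺/Cu (+0.524 V); Mg²⁺/Mg (−2.371 V) is the anode.
E°cell = E°(cathode) − E°(anode) = +0.524 − (−2.371) = +2.895 V.

+2.895 V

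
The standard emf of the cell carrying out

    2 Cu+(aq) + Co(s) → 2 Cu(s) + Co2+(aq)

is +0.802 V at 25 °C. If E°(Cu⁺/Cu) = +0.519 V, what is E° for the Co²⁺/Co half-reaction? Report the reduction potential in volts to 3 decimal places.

−0.283 V

In the reaction as written the Cu⁺/Cu couple is reduced (cathode) and Co²⁺/Co is oxidized (anode), so E°cell = E°(Cu⁺/Cu) − E°(Co²⁺/Co).
E°(Co²⁺/Co) = E°(cathode) − E°cell = +0.519 − (+0.802) = −0.283 V.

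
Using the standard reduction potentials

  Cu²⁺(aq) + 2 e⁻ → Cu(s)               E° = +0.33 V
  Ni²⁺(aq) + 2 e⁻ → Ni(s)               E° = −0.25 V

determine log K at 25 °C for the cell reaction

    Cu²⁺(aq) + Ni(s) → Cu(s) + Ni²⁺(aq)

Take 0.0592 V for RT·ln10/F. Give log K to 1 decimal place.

The Cu²⁺/Cu couple is reduced (cathode); E°cell = +0.33 − (−0.25) = +0.58 V with n = 2.
At equilibrium E = 0, so log K = nE°cell / 0.0592 = (2)(+0.58) / 0.0592 = 19.6.

log K = 19.6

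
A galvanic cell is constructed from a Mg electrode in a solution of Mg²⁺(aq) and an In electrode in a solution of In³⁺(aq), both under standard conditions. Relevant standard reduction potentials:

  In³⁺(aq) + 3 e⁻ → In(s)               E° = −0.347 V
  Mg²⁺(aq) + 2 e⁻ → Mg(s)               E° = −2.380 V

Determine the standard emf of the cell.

+2.033 V

The In³⁺/In couple has the higher E°, so In ion is reduced (cathode) and Mg is oxidized (anode).
E°cell = E°(cathode) − E°(anode) = −0.347 − (−2.380) = +2.033 V.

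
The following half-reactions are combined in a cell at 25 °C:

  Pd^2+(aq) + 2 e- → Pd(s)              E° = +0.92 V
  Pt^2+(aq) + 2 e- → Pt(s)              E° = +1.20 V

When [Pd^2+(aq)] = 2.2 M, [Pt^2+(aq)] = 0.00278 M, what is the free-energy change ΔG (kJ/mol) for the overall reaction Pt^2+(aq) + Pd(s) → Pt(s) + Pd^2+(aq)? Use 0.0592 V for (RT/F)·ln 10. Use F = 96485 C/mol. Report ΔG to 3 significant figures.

E°cell = +1.20 − (+0.92) = +0.28 V; the balanced reaction transfers n = 2 electrons.
Here Q = [Pd^2+(aq)] / [Pt^2+(aq)] = 791 (log Q = 2.898), giving E = +0.28 − (0.0592/2)·(2.898) = +0.1942 V.
Then ΔG = −nFE = −2 × 96485 × +0.1942 J/mol = −37.5 kJ/mol.

−37.5 kJ/mol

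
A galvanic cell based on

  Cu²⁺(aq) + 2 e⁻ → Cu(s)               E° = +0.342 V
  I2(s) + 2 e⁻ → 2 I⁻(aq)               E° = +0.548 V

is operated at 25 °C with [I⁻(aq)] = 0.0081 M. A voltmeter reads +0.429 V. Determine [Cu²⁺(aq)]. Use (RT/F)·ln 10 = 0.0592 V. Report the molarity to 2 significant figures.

The I₂/I⁻ couple has the larger reduction potential, so it is the cathode: E°cell = +0.548 − (+0.342) = +0.206 V and n = 2.
Rearranging E = E° − (0.0592/n)·log Q gives log Q = 2(+0.206 − (+0.429))/0.0592 = −7.534.
The balanced reaction is I2(s) + Cu(s) → 2 I⁻(aq) + Cu²⁺(aq), so Q = [I⁻(aq)]^2·[Cu²⁺(aq)].
Solving for the unknown gives log [Cu²⁺(aq)] = −3.351, so [Cu²⁺(aq)] ≈ 0.00045 M.

0.00045 M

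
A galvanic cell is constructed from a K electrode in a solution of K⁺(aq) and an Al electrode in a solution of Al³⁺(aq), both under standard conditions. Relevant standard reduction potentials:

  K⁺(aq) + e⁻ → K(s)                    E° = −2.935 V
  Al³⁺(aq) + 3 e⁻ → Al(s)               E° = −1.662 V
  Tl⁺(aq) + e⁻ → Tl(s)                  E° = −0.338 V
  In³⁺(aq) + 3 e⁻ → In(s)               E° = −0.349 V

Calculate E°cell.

The Al³⁺/Al couple has the higher E°, so Al ion is reduced (cathode) and K is oxidized (anode).
E°cell = E°(cathode) − E°(anode) = −1.662 − (−2.935) = +1.273 V.

+1.273 V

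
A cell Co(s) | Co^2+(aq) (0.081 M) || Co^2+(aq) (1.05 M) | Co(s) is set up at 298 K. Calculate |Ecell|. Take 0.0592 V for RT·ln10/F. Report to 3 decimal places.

For a concentration cell E°cell = 0, since both electrodes use the same couple.
The compartment with the higher Co^2+(aq) concentration (1.05 M) acts as the cathode; ions are reduced there and produced at the dilute (0.081 M) anode.
With n = 2, Ecell = −(0.0592/2)·log([dilute]/[conc]) = −(0.0592/2)·log(0.081/1.05) = +0.033 V.

0.033 V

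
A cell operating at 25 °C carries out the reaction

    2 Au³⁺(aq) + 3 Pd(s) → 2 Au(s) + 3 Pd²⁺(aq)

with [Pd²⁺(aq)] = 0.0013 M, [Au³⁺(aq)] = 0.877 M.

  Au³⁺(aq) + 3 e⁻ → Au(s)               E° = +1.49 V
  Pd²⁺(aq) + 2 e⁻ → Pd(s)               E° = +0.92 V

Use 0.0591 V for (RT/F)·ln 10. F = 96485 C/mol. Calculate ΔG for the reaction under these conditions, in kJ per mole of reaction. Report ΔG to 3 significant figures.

−379 kJ/mol

The standard cell potential is +1.49 − (+0.92) = +0.57 V, with n = 6 electrons in the balanced equation.
Q = [Pd²⁺(aq)]^3 / [Au³⁺(aq)]^2 = 2.86×10^−9, so log Q = −8.544 and E = +0.57 − (0.0591/6)(−8.544) = +0.6542 V.
ΔG = −nFE = −(6)(96485)(+0.6542) J/mol = −379 kJ/mol.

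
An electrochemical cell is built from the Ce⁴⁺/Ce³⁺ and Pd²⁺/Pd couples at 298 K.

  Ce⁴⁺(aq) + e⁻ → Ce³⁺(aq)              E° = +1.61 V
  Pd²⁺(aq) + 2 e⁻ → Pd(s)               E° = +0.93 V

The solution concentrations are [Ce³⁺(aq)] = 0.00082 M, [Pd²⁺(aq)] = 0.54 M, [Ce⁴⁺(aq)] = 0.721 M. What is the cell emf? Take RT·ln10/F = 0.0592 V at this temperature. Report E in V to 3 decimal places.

+0.862 V

Ce⁴⁺/Ce³⁺ is reduced (cathode, E° = +1.61 V) and Pd²⁺/Pd is oxidized (anode).
The standard potential is +1.61 − (+0.93) = +0.68 V and the balanced reaction transfers n = 2 electrons.
Balancing gives 2 Ce⁴⁺(aq) + Pd(s) → 2 Ce³⁺(aq) + Pd²⁺(aq); hence Q = ([Ce³⁺(aq)]^2·[Pd²⁺(aq)]) / [Ce⁴⁺(aq)]^2 = 6.98×10^−7 (log Q = −6.156).
By the Nernst equation, E = +0.68 − (0.0592/2)·(−6.156) = +0.862 V.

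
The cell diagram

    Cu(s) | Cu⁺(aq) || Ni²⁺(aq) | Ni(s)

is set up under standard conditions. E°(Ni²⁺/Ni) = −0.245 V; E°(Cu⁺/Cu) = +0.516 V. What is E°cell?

−0.761 V

By convention the left-hand electrode in cell notation is the anode (oxidation) and the right-hand electrode is the cathode (reduction).
E°cell = E°(right) − E°(left) = −0.245 − (+0.516) = −0.761 V.
The negative sign shows that, as written, the cell would require an external voltage to drive the reaction.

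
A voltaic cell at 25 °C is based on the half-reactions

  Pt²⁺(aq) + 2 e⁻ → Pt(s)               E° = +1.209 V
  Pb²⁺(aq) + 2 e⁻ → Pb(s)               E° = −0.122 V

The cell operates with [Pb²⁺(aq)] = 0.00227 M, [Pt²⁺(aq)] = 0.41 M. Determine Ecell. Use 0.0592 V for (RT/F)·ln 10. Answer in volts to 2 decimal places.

+1.40 V

Pt²⁺/Pt is reduced (cathode, E° = +1.209 V) and Pb²⁺/Pb is oxidized (anode).
The standard potential is +1.209 − (−0.122) = +1.331 V and the balanced reaction transfers n = 2 electrons.
The balanced reaction is Pt²⁺(aq) + Pb(s) → Pt(s) + Pb²⁺(aq), so Q = [Pb²⁺(aq)] / [Pt²⁺(aq)] = 0.00554 and log Q = −2.257.
E = E° − (0.0592/n)·log Q = +1.331 − (0.0592/2)(−2.257) = +1.40 V.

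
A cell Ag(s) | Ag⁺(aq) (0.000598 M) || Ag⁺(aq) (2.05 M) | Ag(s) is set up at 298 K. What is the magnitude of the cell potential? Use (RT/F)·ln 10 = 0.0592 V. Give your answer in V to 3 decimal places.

0.209 V

For a concentration cell E°cell = 0, since both electrodes use the same couple.
The compartment with the higher Ag⁺(aq) concentration (2.05 M) acts as the cathode; ions are reduced there and produced at the dilute (0.000598 M) anode.
With n = 1, Ecell = −(0.0592/1)·log([dilute]/[conc]) = −(0.0592/1)·log(0.000598/2.05) = +0.209 V.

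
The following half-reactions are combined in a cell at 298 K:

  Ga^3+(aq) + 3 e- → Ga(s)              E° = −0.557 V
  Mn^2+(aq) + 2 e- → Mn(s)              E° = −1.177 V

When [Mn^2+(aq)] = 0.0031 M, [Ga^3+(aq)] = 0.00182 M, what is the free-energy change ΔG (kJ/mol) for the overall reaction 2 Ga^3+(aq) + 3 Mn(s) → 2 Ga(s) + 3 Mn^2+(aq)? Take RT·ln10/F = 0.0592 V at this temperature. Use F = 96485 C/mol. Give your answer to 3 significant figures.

The standard cell potential is −0.557 − (−1.177) = +0.620 V, with n = 6 electrons in the balanced equation.
Here Q = [Mn^2+(aq)]^3 / [Ga^3+(aq)]^2 = 0.00899 (log Q = −2.046), giving E = +0.620 − (0.0592/6)·(−2.046) = +0.6402 V.
ΔG = −nFE = −(6)(96485)(+0.6402) J/mol = −371 kJ/mol.

−371 kJ/mol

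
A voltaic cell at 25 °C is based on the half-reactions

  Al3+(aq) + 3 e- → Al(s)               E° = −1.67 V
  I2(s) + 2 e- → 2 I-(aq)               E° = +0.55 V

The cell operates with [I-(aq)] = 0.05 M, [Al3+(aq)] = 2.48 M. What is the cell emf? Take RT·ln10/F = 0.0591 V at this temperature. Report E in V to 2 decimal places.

+2.29 V

I₂/I⁻ is reduced (cathode, E° = +0.55 V) and Al³⁺/Al is oxidized (anode).
The standard potential is +0.55 − (−1.67) = +2.22 V and the balanced reaction transfers n = 6 electrons.
The balanced reaction is 3 I2(s) + 2 Al(s) → 6 I-(aq) + 2 Al3+(aq), so Q = [I-(aq)]^6·[Al3+(aq)]^2 = 9.61×10^−8 and log Q = −7.017.
By the Nernst equation, E = +2.22 − (0.0591/6)·(−7.017) = +2.29 V.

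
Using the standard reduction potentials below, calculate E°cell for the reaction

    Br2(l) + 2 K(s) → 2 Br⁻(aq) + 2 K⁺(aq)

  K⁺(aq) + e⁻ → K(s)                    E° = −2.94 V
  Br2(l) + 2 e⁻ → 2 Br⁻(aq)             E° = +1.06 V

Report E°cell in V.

+4.00 V

Br2(l) gains electrons, so the Br₂/Br⁻ couple is the cathode; the K⁺/K couple is the anode.
E°cell = E°(cathode) − E°(anode) = +1.06 − (−2.94) = +4.00 V.
The positive value indicates the reaction is spontaneous as written.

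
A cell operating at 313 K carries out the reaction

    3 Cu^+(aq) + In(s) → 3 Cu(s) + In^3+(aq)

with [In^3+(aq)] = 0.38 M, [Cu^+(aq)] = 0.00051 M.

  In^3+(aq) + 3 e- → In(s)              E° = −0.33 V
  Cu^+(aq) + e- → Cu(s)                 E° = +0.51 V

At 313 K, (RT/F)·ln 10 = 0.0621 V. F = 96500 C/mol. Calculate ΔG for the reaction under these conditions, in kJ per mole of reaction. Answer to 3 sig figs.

With Cu⁺/Cu reduced at the cathode, E°cell = +0.51 − (−0.33) = +0.84 V and n = 3.
The reaction quotient is [In^3+(aq)] / [Cu^+(aq)]^3 = 2.86×10^9; by Nernst, E = +0.84 − (0.0621/3)(9.457) = +0.6442 V.
Finally ΔG = −nFE = −(3)(96500 C/mol)(+0.6442 V) = −186 kJ/mol.

−186 kJ/mol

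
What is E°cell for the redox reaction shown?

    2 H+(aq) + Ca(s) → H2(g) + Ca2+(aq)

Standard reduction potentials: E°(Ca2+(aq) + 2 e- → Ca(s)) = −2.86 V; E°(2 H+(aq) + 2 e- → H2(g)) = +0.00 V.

+2.86 V

In the reaction as written, H+(aq) is reduced (cathode) and Ca2+(aq) is produced by oxidation at the anode.
E°cell = E°(cathode) − E°(anode) = +0.00 − (−2.86) = +2.86 V.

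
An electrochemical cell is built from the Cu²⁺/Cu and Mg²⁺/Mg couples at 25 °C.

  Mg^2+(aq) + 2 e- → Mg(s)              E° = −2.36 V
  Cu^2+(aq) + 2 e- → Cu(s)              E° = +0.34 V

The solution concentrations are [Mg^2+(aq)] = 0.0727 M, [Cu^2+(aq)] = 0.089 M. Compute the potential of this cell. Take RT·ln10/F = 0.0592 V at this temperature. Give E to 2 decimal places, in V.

The Cu²⁺/Cu couple has the more positive E°, so it is the cathode; Mg²⁺/Mg is the anode.
E°cell = E°cat − E°an = +0.34 − (−2.36) = +2.70 V; n = 2.
Balancing gives Cu^2+(aq) + Mg(s) → Cu(s) + Mg^2+(aq); hence Q = [Mg^2+(aq)] / [Cu^2+(aq)] = 0.817 (log Q = −0.088).
By the Nernst equation, E = +2.70 − (0.0592/2)·(−0.088) = +2.70 V.

+2.70 V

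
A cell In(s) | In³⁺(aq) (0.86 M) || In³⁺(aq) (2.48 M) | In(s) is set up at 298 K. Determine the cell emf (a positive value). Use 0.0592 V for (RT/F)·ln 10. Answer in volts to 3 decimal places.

For a concentration cell E°cell = 0, since both electrodes use the same couple.
The compartment with the higher In³⁺(aq) concentration (2.48 M) acts as the cathode; ions are reduced there and produced at the dilute (0.86 M) anode.
With n = 3, Ecell = −(0.0592/3)·log([dilute]/[conc]) = −(0.0592/3)·log(0.86/2.48) = +0.009 V.

0.009 V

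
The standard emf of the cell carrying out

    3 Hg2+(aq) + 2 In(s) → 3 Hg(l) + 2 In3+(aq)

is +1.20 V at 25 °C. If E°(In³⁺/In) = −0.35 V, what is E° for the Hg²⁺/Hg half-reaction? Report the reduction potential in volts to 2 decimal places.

+0.85 V

In the reaction as written the Hg²⁺/Hg couple is reduced (cathode) and In³⁺/In is oxidized (anode), so E°cell = E°(Hg²⁺/Hg) − E°(In³⁺/In).
E°(Hg²⁺/Hg) = E°cell + E°(anode) = +1.20 + (−0.35) = +0.85 V.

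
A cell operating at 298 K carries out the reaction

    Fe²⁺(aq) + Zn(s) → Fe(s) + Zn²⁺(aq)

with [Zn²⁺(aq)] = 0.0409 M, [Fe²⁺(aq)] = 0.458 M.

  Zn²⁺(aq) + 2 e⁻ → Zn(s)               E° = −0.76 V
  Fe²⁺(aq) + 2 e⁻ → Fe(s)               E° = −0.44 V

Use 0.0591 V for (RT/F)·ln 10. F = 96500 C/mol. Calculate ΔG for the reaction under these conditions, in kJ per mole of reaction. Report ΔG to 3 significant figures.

With Fe²⁺/Fe reduced at the cathode, E°cell = −0.44 − (−0.76) = +0.32 V and n = 2.
Q = [Zn²⁺(aq)] / [Fe²⁺(aq)] = 0.0893, so log Q = −1.049 and E = +0.32 − (0.0591/2)(−1.049) = +0.3510 V.
Then ΔG = −nFE = −2 × 96500 × +0.3510 J/mol = −67.7 kJ/mol.

−67.7 kJ/mol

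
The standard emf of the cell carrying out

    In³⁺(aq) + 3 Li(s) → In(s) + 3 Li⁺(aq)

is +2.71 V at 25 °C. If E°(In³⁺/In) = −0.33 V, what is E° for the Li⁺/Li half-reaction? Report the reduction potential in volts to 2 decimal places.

−3.04 V

In the reaction as written the In³⁺/In couple is reduced (cathode) and Li⁺/Li is oxidized (anode), so E°cell = E°(In³⁺/In) − E°(Li⁺/Li).
E°(Li⁺/Li) = E°(cathode) − E°cell = −0.33 − (+2.71) = −3.04 V.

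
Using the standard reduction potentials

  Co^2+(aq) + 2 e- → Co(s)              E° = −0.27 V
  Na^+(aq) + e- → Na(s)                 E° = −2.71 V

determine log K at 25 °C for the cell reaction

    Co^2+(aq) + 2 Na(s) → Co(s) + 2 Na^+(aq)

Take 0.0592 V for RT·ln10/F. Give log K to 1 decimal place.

log K = 82.4

The Co²⁺/Co couple is reduced (cathode); E°cell = −0.27 − (−2.71) = +2.44 V with n = 2.
At equilibrium E = 0, so log K = nE°cell / 0.0592 = (2)(+2.44) / 0.0592 = 82.4.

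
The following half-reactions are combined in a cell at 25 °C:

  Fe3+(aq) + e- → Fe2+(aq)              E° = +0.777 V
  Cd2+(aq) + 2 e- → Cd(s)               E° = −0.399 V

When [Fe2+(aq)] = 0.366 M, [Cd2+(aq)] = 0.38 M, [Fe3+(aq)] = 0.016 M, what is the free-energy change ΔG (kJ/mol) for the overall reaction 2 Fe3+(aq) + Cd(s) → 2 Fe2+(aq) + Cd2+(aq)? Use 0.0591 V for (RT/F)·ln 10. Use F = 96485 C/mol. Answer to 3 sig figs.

With Fe³⁺/Fe²⁺ reduced at the cathode, E°cell = +0.777 − (−0.399) = +1.176 V and n = 2.
Here Q = ([Fe2+(aq)]^2·[Cd2+(aq)]) / [Fe3+(aq)]^2 = 199 (log Q = 2.299), giving E = +1.176 − (0.0591/2)·(2.299) = +1.1081 V.
Then ΔG = −nFE = −2 × 96485 × +1.1081 J/mol = −214 kJ/mol.

−214 kJ/mol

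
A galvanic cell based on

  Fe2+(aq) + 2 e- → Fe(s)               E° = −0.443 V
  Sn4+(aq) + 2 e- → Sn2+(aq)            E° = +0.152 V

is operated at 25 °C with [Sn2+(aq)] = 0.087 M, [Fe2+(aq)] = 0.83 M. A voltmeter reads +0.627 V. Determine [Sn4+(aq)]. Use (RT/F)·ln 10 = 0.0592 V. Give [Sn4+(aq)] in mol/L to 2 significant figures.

Sn⁴⁺/Sn²⁺ is the cathode (higher E°); E°cell = +0.152 − (−0.443) = +0.595 V with n = 2.
From the Nernst equation, log Q = n(E° − E)/0.0592 = 2·(+0.595 − (+0.627))/0.0592 = −1.081.
For Sn4+(aq) + Fe(s) → Sn2+(aq) + Fe2+(aq), the reaction quotient is Q = ([Sn2+(aq)]·[Fe2+(aq)]) / [Sn4+(aq)].
Solving for the unknown gives log [Sn4+(aq)] = −0.060, so [Sn4+(aq)] ≈ 0.87 M.

0.87 M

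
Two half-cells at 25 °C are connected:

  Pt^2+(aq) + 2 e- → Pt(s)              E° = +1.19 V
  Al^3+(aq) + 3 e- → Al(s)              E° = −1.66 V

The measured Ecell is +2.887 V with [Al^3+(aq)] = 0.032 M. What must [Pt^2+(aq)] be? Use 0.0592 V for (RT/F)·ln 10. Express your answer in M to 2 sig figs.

With Pt²⁺/Pt at the cathode and Al³⁺/Al at the anode, E°cell = +1.19 − (−1.66) = +2.85 V (n = 6).
Since E = E° − (0.0592/n)·log Q, log Q = n(E° − E)/0.0592 = −3.750.
For 3 Pt^2+(aq) + 2 Al(s) → 3 Pt(s) + 2 Al^3+(aq), the reaction quotient is Q = [Al^3+(aq)]^2 / [Pt^2+(aq)]^3.
Isolating [Pt^2+(aq)] in Q = 10^{−3.750} yields log [Pt^2+(aq)] = 0.253, i.e. 1.8 M.

1.8 M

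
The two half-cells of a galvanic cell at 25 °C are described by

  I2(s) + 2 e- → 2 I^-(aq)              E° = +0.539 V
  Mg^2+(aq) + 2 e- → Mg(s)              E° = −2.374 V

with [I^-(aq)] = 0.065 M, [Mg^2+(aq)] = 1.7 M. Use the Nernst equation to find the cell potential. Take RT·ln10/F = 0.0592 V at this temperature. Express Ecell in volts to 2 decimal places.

The I₂/I⁻ couple has the more positive E°, so it is the cathode; Mg²⁺/Mg is the anode.
E°cell = E°cat − E°an = +0.539 − (−2.374) = +2.913 V; n = 2.
For the overall reaction I2(s) + Mg(s) → 2 I^-(aq) + Mg^2+(aq), Q = [I^-(aq)]^2·[Mg^2+(aq)] = 0.00718, giving log Q = −2.144.
E = E° − (0.0592/n)·log Q = +2.913 − (0.0592/2)(−2.144) = +2.98 V.

+2.98 V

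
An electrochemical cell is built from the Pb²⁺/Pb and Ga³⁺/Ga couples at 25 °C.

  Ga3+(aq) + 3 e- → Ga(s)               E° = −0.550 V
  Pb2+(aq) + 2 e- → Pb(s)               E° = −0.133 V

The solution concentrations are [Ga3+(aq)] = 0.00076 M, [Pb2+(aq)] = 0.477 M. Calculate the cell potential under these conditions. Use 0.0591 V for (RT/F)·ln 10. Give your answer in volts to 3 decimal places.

+0.469 V

Pb²⁺/Pb is reduced (cathode, E° = −0.133 V) and Ga³⁺/Ga is oxidized (anode).
E°cell = E°cat − E°an = −0.133 − (−0.550) = +0.417 V; n = 6.
The balanced reaction is 3 Pb2+(aq) + 2 Ga(s) → 3 Pb(s) + 2 Ga3+(aq), so Q = [Ga3+(aq)]^2 / [Pb2+(aq)]^3 = 5.32×10^−6 and log Q = −5.274.
E = E° − (0.0591/n)·log Q = +0.417 − (0.0591/6)(−5.274) = +0.469 V.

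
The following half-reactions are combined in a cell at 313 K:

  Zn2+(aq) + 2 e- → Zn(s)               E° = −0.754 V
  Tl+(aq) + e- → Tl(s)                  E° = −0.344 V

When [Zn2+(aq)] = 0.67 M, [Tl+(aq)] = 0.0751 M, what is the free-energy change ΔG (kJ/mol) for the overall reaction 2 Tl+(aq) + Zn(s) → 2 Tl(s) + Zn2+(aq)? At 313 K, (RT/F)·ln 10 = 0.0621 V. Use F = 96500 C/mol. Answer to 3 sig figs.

The standard cell potential is −0.344 − (−0.754) = +0.410 V, with n = 2 electrons in the balanced equation.
The reaction quotient is [Zn2+(aq)] / [Tl+(aq)]^2 = 119; by Nernst, E = +0.410 − (0.0621/2)(2.075) = +0.3456 V.
Then ΔG = −nFE = −2 × 96500 × +0.3456 J/mol = −66.7 kJ/mol.

−66.7 kJ/mol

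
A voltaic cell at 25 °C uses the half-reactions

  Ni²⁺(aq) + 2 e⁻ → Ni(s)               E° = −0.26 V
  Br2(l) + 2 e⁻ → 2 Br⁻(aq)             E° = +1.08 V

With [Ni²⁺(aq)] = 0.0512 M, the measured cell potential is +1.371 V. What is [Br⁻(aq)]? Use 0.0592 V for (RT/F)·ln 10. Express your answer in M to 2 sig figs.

With Br₂/Br⁻ at the cathode and Ni²⁺/Ni at the anode, E°cell = +1.08 − (−0.26) = +1.34 V (n = 2).
Rearranging E = E° − (0.0592/n)·log Q gives log Q = 2(+1.34 − (+1.371))/0.0592 = −1.047.
Balancing electrons gives Br2(l) + Ni(s) → 2 Br⁻(aq) + Ni²⁺(aq); thus Q = [Br⁻(aq)]^2·[Ni²⁺(aq)].
Solving for the unknown gives log [Br⁻(aq)] = 0.122, so [Br⁻(aq)] ≈ 1.3 M.

1.3 M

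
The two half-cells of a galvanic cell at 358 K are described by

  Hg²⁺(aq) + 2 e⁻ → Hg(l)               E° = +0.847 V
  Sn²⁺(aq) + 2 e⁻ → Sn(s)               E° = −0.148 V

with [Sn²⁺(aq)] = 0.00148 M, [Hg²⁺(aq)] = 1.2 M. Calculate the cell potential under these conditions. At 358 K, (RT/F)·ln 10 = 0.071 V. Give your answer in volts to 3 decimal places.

Hg²⁺/Hg is reduced (cathode, E° = +0.847 V) and Sn²⁺/Sn is oxidized (anode).
E°cell = +0.847 − (−0.148) = +0.995 V, with n = 2 electrons transferred.
For the overall reaction Hg²⁺(aq) + Sn(s) → Hg(l) + Sn²⁺(aq), Q = [Sn²⁺(aq)] / [Hg²⁺(aq)] = 0.00123, giving log Q = −2.909.
E = E° − (0.071/n)·log Q = +0.995 − (0.071/2)(−2.909) = +1.098 V.

+1.098 V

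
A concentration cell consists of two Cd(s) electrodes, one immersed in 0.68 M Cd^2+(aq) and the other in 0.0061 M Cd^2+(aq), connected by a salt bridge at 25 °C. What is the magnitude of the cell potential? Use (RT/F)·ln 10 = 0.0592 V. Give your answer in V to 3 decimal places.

0.061 V

For a concentration cell E°cell = 0, since both electrodes use the same couple.
The compartment with the higher Cd^2+(aq) concentration (0.68 M) acts as the cathode; ions are reduced there and produced at the dilute (0.0061 M) anode.
With n = 2, Ecell = −(0.0592/2)·log([dilute]/[conc]) = −(0.0592/2)·log(0.0061/0.68) = +0.061 V.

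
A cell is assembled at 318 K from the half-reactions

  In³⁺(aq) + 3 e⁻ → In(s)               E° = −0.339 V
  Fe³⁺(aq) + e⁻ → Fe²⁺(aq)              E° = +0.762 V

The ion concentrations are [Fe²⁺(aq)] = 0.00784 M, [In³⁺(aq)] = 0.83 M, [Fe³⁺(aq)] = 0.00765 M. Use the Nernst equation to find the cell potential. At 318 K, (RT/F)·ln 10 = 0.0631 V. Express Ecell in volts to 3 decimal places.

Fe³⁺/Fe²⁺ is reduced (cathode, E° = +0.762 V) and In³⁺/In is oxidized (anode).
E°cell = E°cat − E°an = +0.762 − (−0.339) = +1.101 V; n = 3.
For the overall reaction 3 Fe³⁺(aq) + In(s) → 3 Fe²⁺(aq) + In³⁺(aq), Q = ([Fe²⁺(aq)]^3·[In³⁺(aq)]) / [Fe³⁺(aq)]^3 = 0.893, giving log Q = −0.049.
E = E° − (0.0631/n)·log Q = +1.101 − (0.0631/3)(−0.049) = +1.102 V.

+1.102 V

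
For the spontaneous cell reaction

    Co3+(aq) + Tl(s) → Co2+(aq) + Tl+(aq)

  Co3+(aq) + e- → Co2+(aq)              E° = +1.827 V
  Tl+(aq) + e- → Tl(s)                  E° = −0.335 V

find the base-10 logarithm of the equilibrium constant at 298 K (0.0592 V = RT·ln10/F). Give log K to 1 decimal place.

The Co³⁺/Co²⁺ couple is reduced (cathode); E°cell = +1.827 − (−0.335) = +2.162 V with n = 1.
At equilibrium E = 0, so log K = nE°cell / 0.0592 = (1)(+2.162) / 0.0592 = 36.5.

log K = 36.5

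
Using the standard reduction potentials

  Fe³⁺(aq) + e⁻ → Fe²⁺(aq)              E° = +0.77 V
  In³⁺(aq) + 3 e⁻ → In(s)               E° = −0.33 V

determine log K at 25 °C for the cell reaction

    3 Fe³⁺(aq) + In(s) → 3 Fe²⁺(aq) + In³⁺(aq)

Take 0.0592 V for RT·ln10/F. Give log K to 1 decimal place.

log K = 55.7

The Fe³⁺/Fe²⁺ couple is reduced (cathode); E°cell = +0.77 − (−0.33) = +1.10 V with n = 3.
At equilibrium E = 0, so log K = nE°cell / 0.0592 = (3)(+1.10) / 0.0592 = 55.7.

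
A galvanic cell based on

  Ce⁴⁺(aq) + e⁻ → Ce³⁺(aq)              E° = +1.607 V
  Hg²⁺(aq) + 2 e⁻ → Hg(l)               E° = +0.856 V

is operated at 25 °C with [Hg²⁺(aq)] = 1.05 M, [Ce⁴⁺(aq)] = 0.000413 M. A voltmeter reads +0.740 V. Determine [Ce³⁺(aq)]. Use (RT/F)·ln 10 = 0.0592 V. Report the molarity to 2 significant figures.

0.00062 M

With Ce⁴⁺/Ce³⁺ at the cathode and Hg²⁺/Hg at the anode, E°cell = +1.607 − (+0.856) = +0.751 V (n = 2).
Since E = E° − (0.0592/n)·log Q, log Q = n(E° − E)/0.0592 = 0.372.
For 2 Ce⁴⁺(aq) + Hg(l) → 2 Ce³⁺(aq) + Hg²⁺(aq), the reaction quotient is Q = ([Ce³⁺(aq)]^2·[Hg²⁺(aq)]) / [Ce⁴⁺(aq)]^2.
Solving for the unknown gives log [Ce³⁺(aq)] = −3.209, so [Ce³⁺(aq)] ≈ 0.00062 M.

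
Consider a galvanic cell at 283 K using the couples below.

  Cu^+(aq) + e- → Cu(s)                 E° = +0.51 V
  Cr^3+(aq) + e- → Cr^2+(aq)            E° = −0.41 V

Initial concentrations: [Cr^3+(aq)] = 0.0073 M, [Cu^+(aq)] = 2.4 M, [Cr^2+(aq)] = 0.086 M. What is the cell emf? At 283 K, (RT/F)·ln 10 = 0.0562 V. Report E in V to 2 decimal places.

The Cu⁺/Cu couple has the more positive E°, so it is the cathode; Cr³⁺/Cr²⁺ is the anode.
E°cell = +0.51 − (−0.41) = +0.92 V, with n = 1 electron transferred.
The balanced reaction is Cu^+(aq) + Cr^2+(aq) → Cu(s) + Cr^3+(aq), so Q = [Cr^3+(aq)] / ([Cu^+(aq)]·[Cr^2+(aq)]) = 0.0354 and log Q = −1.451.
By the Nernst equation, E = +0.92 − (0.0562/1)·(−1.451) = +1.00 V.

+1.00 V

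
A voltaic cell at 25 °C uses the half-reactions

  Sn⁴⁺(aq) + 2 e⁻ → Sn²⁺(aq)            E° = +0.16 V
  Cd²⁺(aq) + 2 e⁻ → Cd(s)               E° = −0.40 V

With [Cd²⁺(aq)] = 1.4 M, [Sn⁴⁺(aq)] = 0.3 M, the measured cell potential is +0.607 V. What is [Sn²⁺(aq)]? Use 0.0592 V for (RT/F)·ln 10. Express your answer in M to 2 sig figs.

Sn⁴⁺/Sn²⁺ is the cathode (higher E°); E°cell = +0.16 − (−0.40) = +0.56 V with n = 2.
Rearranging E = E° − (0.0592/n)·log Q gives log Q = 2(+0.56 − (+0.607))/0.0592 = −1.588.
For Sn⁴⁺(aq) + Cd(s) → Sn²⁺(aq) + Cd²⁺(aq), the reaction quotient is Q = ([Sn²⁺(aq)]·[Cd²⁺(aq)]) / [Sn⁴⁺(aq)].
Solving for the unknown gives log [Sn²⁺(aq)] = −2.257, so [Sn²⁺(aq)] ≈ 0.0055 M.

0.0055 M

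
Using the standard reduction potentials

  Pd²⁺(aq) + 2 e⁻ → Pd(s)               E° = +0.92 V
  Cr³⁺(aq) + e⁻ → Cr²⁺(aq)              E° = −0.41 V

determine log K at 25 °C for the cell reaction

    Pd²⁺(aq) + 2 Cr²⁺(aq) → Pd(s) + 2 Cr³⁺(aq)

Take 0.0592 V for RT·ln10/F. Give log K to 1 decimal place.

The Pd²⁺/Pd couple is reduced (cathode); E°cell = +0.92 − (−0.41) = +1.33 V with n = 2.
At equilibrium E = 0, so log K = nE°cell / 0.0592 = (2)(+1.33) / 0.0592 = 44.9.

log K = 44.9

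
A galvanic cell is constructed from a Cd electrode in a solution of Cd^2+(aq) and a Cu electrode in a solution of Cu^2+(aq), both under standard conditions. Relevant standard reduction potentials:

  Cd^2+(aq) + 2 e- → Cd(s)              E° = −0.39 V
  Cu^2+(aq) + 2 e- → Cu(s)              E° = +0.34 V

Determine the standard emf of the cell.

+0.73 V

Of the two couples in this cell, the one with the more positive reduction potential is reduced at the cathode: here that is Cu²⁺/Cu (+0.34 V); Cd²⁺/Cd (−0.39 V) is the anode.
E°cell = E°(cathode) − E°(anode) = +0.34 − (−0.39) = +0.73 V.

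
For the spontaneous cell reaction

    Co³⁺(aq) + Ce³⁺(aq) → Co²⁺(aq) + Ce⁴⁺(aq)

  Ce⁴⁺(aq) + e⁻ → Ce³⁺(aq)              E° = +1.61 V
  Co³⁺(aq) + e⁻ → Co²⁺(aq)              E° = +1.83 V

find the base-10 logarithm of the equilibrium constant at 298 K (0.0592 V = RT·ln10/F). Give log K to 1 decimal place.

log K = 3.7

The Co³⁺/Co²⁺ couple is reduced (cathode); E°cell = +1.83 − (+1.61) = +0.22 V with n = 1.
At equilibrium E = 0, so log K = nE°cell / 0.0592 = (1)(+0.22) / 0.0592 = 3.7.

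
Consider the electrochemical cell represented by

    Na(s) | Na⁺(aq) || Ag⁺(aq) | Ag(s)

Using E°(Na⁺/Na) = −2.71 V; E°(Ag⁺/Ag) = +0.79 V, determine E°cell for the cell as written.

By convention the left-hand electrode in cell notation is the anode (oxidation) and the right-hand electrode is the cathode (reduction).
E°cell = E°(right) − E°(left) = +0.79 − (−2.71) = +3.50 V.

+3.50 V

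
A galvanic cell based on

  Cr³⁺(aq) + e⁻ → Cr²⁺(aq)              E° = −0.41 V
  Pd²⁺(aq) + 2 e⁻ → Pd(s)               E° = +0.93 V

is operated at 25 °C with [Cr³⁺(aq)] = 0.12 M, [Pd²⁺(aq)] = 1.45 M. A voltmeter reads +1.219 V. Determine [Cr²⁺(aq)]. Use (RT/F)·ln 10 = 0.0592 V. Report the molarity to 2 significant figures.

0.00090 M

The Pd²⁺/Pd couple has the larger reduction potential, so it is the cathode: E°cell = +0.93 − (−0.41) = +1.34 V and n = 2.
From the Nernst equation, log Q = n(E° − E)/0.0592 = 2·(+1.34 − (+1.219))/0.0592 = 4.088.
Balancing electrons gives Pd²⁺(aq) + 2 Cr²⁺(aq) → Pd(s) + 2 Cr³⁺(aq); thus Q = [Cr³⁺(aq)]^2 / ([Pd²⁺(aq)]·[Cr²⁺(aq)]^2).
Substituting the known concentrations and solving, log [Cr²⁺(aq)] = −3.046 and [Cr²⁺(aq)] = 0.00090 M.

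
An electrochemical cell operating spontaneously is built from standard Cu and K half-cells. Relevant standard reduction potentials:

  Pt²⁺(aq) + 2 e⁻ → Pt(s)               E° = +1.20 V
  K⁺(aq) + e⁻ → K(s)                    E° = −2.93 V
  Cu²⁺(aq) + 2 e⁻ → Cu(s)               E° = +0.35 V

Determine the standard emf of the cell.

+3.28 V

Of the two couples in this cell, the one with the more positive reduction potential is reduced at the cathode: here that is Cu²⁺/Cu (+0.35 V); K⁺/K (−2.93 V) is the anode.
E°cell = E°(cathode) − E°(anode) = +0.35 − (−2.93) = +3.28 V.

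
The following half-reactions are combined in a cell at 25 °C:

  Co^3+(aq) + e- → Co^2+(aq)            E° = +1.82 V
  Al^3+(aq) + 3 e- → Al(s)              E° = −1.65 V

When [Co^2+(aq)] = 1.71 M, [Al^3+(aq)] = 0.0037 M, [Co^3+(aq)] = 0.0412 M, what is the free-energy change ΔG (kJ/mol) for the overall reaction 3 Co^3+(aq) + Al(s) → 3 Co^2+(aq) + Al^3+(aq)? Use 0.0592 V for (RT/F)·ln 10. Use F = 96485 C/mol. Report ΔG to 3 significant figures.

−991 kJ/mol

E°cell = +1.82 − (−1.65) = +3.47 V; the balanced reaction transfers n = 3 electrons.
The reaction quotient is ([Co^2+(aq)]^3·[Al^3+(aq)]) / [Co^3+(aq)]^3 = 265; by Nernst, E = +3.47 − (0.0592/3)(2.422) = +3.4222 V.
Finally ΔG = −nFE = −(3)(96485 C/mol)(+3.4222 V) = −991 kJ/mol.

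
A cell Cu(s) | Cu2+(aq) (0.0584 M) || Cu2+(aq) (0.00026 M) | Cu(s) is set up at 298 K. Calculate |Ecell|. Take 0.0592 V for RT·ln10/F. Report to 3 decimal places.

For a concentration cell E°cell = 0, since both electrodes use the same couple.
The compartment with the higher Cu2+(aq) concentration (0.0584 M) acts as the cathode; ions are reduced there and produced at the dilute (0.00026 M) anode.
With n = 2, Ecell = −(0.0592/2)·log([dilute]/[conc]) = −(0.0592/2)·log(0.00026/0.0584) = +0.070 V.

0.070 V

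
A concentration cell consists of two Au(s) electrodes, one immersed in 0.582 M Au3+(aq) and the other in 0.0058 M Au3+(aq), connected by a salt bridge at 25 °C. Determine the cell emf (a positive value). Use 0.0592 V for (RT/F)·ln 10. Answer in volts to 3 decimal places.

0.039 V

For a concentration cell E°cell = 0, since both electrodes use the same couple.
The compartment with the higher Au3+(aq) concentration (0.582 M) acts as the cathode; ions are reduced there and produced at the dilute (0.0058 M) anode.
With n = 3, Ecell = −(0.0592/3)·log([dilute]/[conc]) = −(0.0592/3)·log(0.0058/0.582) = +0.039 V.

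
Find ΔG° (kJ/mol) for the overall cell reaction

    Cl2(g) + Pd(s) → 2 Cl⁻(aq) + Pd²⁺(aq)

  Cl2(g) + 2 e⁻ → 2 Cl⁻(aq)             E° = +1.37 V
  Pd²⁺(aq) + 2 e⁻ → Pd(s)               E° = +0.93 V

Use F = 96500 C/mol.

In the reaction as written Cl2(g) is reduced, so the Cl₂/Cl⁻ couple is the cathode and Pd²⁺/Pd is the anode.
E°cell = +1.37 − (+0.93) = +0.44 V; balancing electrons gives n = 2.
ΔG° = −nFE°cell = −(2)(96500)(+0.44) J/mol = −84.9 kJ/mol.

−84.9 kJ/mol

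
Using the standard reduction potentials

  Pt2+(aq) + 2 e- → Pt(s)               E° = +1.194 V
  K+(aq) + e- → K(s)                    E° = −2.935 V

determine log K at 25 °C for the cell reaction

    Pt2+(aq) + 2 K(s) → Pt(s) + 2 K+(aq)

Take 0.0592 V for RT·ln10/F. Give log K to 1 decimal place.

log K = 139.5

The Pt²⁺/Pt couple is reduced (cathode); E°cell = +1.194 − (−2.935) = +4.129 V with n = 2.
At equilibrium E = 0, so log K = nE°cell / 0.0592 = (2)(+4.129) / 0.0592 = 139.5.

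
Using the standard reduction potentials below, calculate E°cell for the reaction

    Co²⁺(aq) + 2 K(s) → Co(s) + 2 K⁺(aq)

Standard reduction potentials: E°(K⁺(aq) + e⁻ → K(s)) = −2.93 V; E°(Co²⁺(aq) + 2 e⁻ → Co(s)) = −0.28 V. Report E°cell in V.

+2.65 V

In the reaction as written, Co²⁺(aq) is reduced (cathode) and K⁺(aq) is produced by oxidation at the anode.
E°cell = E°(cathode) − E°(anode) = −0.28 − (−2.93) = +2.65 V.
The positive value indicates the reaction is spontaneous as written.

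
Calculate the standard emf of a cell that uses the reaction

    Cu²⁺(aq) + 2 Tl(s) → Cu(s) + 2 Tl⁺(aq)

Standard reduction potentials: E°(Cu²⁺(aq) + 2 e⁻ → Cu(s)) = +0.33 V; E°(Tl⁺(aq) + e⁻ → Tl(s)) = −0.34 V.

In the reaction as written, Cu²⁺(aq) is reduced (cathode) and Tl⁺(aq) is produced by oxidation at the anode.
E°cell = E°(cathode) − E°(anode) = +0.33 − (−0.34) = +0.67 V.
The positive value indicates the reaction is spontaneous as written.

+0.67 V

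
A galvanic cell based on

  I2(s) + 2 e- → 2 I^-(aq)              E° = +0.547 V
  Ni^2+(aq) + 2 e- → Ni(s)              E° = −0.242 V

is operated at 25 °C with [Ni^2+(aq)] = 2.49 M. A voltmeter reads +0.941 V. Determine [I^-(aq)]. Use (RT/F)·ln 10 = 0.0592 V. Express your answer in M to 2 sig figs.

0.0017 M

With I₂/I⁻ at the cathode and Ni²⁺/Ni at the anode, E°cell = +0.547 − (−0.242) = +0.789 V (n = 2).
Since E = E° − (0.0592/n)·log Q, log Q = n(E° − E)/0.0592 = −5.135.
Balancing electrons gives I2(s) + Ni(s) → 2 I^-(aq) + Ni^2+(aq); thus Q = [I^-(aq)]^2·[Ni^2+(aq)].
Solving for the unknown gives log [I^-(aq)] = −2.766, so [I^-(aq)] ≈ 0.0017 M.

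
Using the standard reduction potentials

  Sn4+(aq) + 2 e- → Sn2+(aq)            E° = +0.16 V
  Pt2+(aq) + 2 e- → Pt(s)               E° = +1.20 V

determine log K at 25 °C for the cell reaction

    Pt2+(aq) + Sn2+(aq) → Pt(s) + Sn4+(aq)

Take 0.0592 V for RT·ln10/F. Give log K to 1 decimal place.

log K = 35.1

The Pt²⁺/Pt couple is reduced (cathode); E°cell = +1.20 − (+0.16) = +1.04 V with n = 2.
At equilibrium E = 0, so log K = nE°cell / 0.0592 = (2)(+1.04) / 0.0592 = 35.1.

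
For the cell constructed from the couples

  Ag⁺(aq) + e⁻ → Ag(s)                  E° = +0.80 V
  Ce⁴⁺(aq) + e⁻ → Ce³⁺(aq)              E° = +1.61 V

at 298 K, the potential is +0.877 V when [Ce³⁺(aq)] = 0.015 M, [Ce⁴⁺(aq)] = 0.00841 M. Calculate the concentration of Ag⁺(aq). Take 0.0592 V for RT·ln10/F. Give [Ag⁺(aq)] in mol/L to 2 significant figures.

0.041 M

With Ce⁴⁺/Ce³⁺ at the cathode and Ag⁺/Ag at the anode, E°cell = +1.61 − (+0.80) = +0.81 V (n = 1).
Since E = E° − (0.0592/n)·log Q, log Q = n(E° − E)/0.0592 = −1.132.
Balancing electrons gives Ce⁴⁺(aq) + Ag(s) → Ce³⁺(aq) + Ag⁺(aq); thus Q = ([Ce³⁺(aq)]·[Ag⁺(aq)]) / [Ce⁴⁺(aq)].
Solving for the unknown gives log [Ag⁺(aq)] = −1.383, so [Ag⁺(aq)] ≈ 0.041 M.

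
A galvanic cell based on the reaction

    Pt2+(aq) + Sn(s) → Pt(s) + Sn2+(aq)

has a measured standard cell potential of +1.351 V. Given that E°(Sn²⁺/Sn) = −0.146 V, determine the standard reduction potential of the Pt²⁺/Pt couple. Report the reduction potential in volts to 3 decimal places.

In the reaction as written the Pt²⁺/Pt couple is reduced (cathode) and Sn²⁺/Sn is oxidized (anode), so E°cell = E°(Pt²⁺/Pt) − E°(Sn²⁺/Sn).
E°(Pt²⁺/Pt) = E°cell + E°(anode) = +1.351 + (−0.146) = +1.205 V.

+1.205 V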